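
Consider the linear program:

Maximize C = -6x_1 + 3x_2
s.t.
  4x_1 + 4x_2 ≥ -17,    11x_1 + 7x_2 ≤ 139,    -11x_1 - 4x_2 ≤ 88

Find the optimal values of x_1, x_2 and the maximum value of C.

Feasible corners and C = -6x_1 + 3x_2:
  (675/16, -743/16) → C = -6279/16
  (-71/7, 165/28) → C = 2199/28
  (-1172/33, 227/3) → C = 4841/11

The binding constraints are 11x_1 + 7x_2 = 139 and -11x_1 - 4x_2 = 88.
Solving simultaneously gives x_1 = -1172/33, x_2 = 227/3.

x_1 = -1172/33, x_2 = 227/3, maximum C = 4841/11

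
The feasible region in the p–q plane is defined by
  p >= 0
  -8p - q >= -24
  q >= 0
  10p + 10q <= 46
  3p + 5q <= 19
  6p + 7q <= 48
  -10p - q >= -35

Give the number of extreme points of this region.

Intersecting each pair of boundary lines and keeping only the points that satisfy every inequality leaves:
  (0, 0)
  (0, 19/5)
  (3, 0)
  (97/35, 64/35)
  (2, 13/5)

5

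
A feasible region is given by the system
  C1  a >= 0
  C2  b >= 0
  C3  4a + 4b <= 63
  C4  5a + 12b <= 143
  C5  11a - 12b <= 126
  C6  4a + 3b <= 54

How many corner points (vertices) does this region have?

6

The feasible vertices (each the meet of two boundaries and inside every other half-plane) are:
  (0, 0)
  (0, 143/12)
  (126/11, 0)
  (46/7, 257/28)
  (27/4, 9)
  (38/3, 10/9)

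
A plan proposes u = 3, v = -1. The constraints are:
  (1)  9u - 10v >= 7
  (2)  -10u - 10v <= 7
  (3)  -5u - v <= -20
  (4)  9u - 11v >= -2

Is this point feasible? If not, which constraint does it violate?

not feasible — violates (3)

Constraint (3): -5u - v = -14, which is not ≤ -20. All other constraints are satisfied.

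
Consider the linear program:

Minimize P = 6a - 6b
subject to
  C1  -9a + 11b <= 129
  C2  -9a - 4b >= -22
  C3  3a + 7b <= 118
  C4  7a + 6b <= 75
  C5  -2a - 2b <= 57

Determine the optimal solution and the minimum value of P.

Extreme points and P = 6a - 6b:
  (-274/135, 151/15) → P = -3266/45
  (-177/8, -51/8) → P = -189/2
  (136/5, -557/10) → P = 2487/5

The optimum lies where -9a + 11b = 129 and -2a - 2b = 57.
Solving simultaneously gives a = -177/8, b = -51/8.

a = -177/8, b = -51/8, minimum P = -189/2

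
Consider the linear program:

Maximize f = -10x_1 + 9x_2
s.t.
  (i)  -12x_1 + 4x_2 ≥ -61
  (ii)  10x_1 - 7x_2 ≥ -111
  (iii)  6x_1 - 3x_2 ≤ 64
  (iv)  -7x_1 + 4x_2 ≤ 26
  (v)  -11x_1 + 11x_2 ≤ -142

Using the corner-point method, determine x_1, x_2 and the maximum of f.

Feasible corners and f = -10x_1 + 9x_2:
  (-73/12, -67/2) → f = -722/3
  (103/88, -1033/88) → f = -10327/88
  (-854/33, -1280/33) → f = -2980/33
The feasible region is unbounded (it extends along (-1, -2), (-4, -7)), but f strictly decreases along every unbounded feasible direction, so there is no improving ray and the maximum is attained at a vertex.

The binding constraints are -7x_1 + 4x_2 = 26 and -11x_1 + 11x_2 = -142.
Solving simultaneously gives x_1 = -854/33, x_2 = -1280/33.

x_1 = -854/33, x_2 = -1280/33, maximum f = -2980/33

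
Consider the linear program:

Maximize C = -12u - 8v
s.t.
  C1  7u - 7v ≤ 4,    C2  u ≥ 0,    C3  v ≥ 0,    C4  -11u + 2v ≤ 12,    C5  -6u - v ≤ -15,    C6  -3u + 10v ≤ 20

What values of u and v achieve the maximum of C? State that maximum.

Feasible corners and C = -12u - 8v:
  (109/49, 81/49) → C = -1956/49
  (180/49, 152/49) → C = -3376/49
  (130/63, 55/21) → C = -320/7

u = 109/49, v = 81/49, maximum C = -1956/49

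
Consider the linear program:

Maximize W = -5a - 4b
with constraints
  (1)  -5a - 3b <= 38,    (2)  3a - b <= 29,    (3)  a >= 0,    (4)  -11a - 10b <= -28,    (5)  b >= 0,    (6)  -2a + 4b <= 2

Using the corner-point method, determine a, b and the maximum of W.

Vertices and W = -5a - 4b:
  (29/3, 0) → W = -145/3
  (59/5, 32/5) → W = -423/5
  (28/11, 0) → W = -140/11
  (23/16, 39/32) → W = -193/16

a = 23/16, b = 39/32, maximum W = -193/16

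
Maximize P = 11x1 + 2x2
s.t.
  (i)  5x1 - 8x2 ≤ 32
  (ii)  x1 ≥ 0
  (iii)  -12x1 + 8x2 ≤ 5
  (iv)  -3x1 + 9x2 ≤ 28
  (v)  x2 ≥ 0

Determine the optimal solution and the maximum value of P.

Vertices and P = 11x1 + 2x2:
  (512/21, 236/21) → P = 872/3
  (32/5, 0) → P = 352/5
  (0, 5/8) → P = 5/4
  (0, 0) → P = 0
  (179/84, 107/28) → P = 373/12

At the optimal vertex, 5x1 - 8x2 = 32 and -3x1 + 9x2 = 28.
Solving simultaneously gives x1 = 512/21, x2 = 236/21.

x1 = 512/21, x2 = 236/21, maximum P = 872/3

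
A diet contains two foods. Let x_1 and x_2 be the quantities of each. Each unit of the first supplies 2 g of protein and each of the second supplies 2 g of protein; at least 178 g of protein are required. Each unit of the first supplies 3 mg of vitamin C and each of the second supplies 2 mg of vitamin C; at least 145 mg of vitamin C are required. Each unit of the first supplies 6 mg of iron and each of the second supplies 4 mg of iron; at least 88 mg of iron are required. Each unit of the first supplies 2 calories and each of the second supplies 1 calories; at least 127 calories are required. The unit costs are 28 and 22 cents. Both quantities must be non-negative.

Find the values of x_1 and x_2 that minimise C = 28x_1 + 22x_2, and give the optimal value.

Corner points and C = 28x_1 + 22x_2:
  (0, 127) → C = 2794
  (89, 0) → C = 2492
  (38, 51) → C = 2186
The feasible region is unbounded (it extends along (0, 1), (1, 0)), but C strictly increases along every unbounded feasible direction, so there is no improving ray and the minimum is attained at a vertex.

The optimum lies where 2x_1 + 2x_2 = 178 and 2x_1 + x_2 = 127.
Solving simultaneously gives x_1 = 38, x_2 = 51.

x_1 = 38, x_2 = 51, minimum C = 2186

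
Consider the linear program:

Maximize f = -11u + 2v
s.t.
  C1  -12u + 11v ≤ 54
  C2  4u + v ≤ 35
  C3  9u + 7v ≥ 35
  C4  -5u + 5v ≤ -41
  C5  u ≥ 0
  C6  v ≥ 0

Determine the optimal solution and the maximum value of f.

u = 41/5, v = 0, maximum f = -451/5

Extreme points and f = -11u + 2v:
  (216/25, 11/25) → f = -2354/25
  (35/4, 0) → f = -385/4
  (41/5, 0) → f = -451/5

The optimum lies where -5u + 5v = -41 and v = 0.
Solving simultaneously gives u = 41/5, v = 0.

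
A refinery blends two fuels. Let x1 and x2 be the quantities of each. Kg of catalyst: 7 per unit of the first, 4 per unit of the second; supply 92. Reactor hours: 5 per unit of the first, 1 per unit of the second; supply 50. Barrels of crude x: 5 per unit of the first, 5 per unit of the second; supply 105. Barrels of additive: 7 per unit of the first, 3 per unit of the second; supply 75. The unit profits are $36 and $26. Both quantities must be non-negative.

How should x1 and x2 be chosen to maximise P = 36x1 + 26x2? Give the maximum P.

x1 = 8/3, x2 = 55/3, maximum P = 1718/3

Feasible corners and P = 36x1 + 26x2:
  (0, 0) → P = 0
  (0, 21) → P = 546
  (10, 0) → P = 360
  (8/3, 55/3) → P = 1718/3
  (24/7, 17) → P = 3958/7
  (75/8, 25/8) → P = 1675/4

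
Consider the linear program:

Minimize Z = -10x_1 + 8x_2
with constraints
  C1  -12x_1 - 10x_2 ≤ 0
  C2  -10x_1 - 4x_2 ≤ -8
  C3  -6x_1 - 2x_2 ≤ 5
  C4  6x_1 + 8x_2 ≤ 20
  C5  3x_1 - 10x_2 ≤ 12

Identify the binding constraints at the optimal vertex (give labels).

C4 and C5

Feasible corners and Z = -10x_1 + 8x_2:
  (-2/7, 19/7) → Z = 172/7
  (8/7, -6/7) → Z = -128/7
  (74/21, -1/7) → Z = -764/21

The minimum is at (74/21, -1/7). Substituting into each constraint, equality holds for C4 and C5; the remaining constraints have slack.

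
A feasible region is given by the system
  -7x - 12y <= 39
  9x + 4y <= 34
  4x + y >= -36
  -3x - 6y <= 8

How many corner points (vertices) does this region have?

The feasible vertices (each the meet of two boundaries and inside every other half-plane) are:
  (-178/7, 460/7)
  (118/21, -29/7)
  (-208/21, 76/21)

3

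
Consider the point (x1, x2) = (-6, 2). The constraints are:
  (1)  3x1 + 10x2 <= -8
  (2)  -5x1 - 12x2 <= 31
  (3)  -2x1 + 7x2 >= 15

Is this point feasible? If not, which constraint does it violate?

Constraint (1): 3x1 + 10x2 = 2, which is not ≤ -8. All other constraints are satisfied.

not feasible — violates (1)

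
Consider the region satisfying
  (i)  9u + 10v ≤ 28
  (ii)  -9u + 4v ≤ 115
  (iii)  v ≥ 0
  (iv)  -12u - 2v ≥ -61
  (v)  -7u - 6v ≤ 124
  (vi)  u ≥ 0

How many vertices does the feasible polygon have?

Of the 15 pairwise boundary intersections, those satisfying every inequality are:
  (28/9, 0)
  (0, 14/5)
  (0, 0)

3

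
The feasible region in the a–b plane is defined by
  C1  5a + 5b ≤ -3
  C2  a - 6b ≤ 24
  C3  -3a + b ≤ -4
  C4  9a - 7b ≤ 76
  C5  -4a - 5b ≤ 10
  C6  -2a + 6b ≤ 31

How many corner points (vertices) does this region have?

4

Of the 15 pairwise boundary intersections, those satisfying every inequality are:
  (102/35, -123/35)
  (17/20, -29/20)
  (60/29, -106/29)
  (10/19, -46/19)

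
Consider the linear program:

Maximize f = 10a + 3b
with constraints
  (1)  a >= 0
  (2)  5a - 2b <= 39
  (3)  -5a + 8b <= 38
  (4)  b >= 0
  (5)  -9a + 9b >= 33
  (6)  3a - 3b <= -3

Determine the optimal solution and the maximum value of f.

a = 26/9, b = 59/9, maximum f = 437/9

Corner points and f = 10a + 3b:
  (0, 19/4) → f = 57/4
  (0, 11/3) → f = 11
  (26/9, 59/9) → f = 437/9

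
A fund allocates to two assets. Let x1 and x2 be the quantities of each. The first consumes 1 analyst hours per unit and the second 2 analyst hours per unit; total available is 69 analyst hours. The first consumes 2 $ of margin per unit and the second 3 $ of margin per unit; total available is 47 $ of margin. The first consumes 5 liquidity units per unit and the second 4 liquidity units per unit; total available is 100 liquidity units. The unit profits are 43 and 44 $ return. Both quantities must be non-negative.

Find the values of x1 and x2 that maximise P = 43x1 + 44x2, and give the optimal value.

x1 = 16, x2 = 5, maximum P = 908

The optimum lies where 2x1 + 3x2 = 47 and 5x1 + 4x2 = 100.
Solving simultaneously gives x1 = 16, x2 = 5.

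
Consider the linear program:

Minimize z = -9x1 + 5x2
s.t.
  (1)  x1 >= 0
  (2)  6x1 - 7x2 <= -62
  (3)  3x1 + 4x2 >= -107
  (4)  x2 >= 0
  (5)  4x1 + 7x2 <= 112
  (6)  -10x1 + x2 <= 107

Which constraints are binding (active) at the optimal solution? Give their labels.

(2) and (5)

Extreme points and z = -9x1 + 5x2:
  (0, 62/7) → z = 310/7
  (0, 16) → z = 80
  (5, 92/7) → z = 145/7

The minimum is at (5, 92/7). Substituting into each constraint, equality holds for (2) and (5); the remaining constraints have slack.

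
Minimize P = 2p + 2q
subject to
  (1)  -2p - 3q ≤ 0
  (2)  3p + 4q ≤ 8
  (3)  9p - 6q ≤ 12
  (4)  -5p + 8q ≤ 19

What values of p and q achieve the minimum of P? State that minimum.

p = -57/31, q = 38/31, minimum P = -38/31

Extreme points and P = 2p + 2q:
  (12/13, -8/13) → P = 8/13
  (-57/31, 38/31) → P = -38/31
  (16/9, 2/3) → P = 44/9
  (-3/11, 97/44) → P = 85/22

At the optimal vertex, -2p - 3q = 0 and -5p + 8q = 19.
Solving simultaneously gives p = -57/31, q = 38/31.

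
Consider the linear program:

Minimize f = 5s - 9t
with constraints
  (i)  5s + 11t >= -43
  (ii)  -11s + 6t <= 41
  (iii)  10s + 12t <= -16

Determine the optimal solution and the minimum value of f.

Extreme points and f = 5s - 9t:
  (-709/151, -268/151) → f = -1133/151
  (34/5, -7) → f = 97
  (-49/16, 39/32) → f = -841/32

The optimum lies where -11s + 6t = 41 and 10s + 12t = -16.
Solving simultaneously gives s = -49/16, t = 39/32.

s = -49/16, t = 39/32, minimum f = -841/32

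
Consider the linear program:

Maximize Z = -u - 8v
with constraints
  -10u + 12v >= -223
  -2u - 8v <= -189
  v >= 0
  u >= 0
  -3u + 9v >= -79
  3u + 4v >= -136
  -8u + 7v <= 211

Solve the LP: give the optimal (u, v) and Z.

Vertices and Z = -u - 8v:
  (1013/26, 361/26) → Z = -3901/26
  (0, 189/8) → Z = -189
  (0, 211/7) → Z = -1688/7
The feasible region is unbounded (it extends along (6, 5), (7, 8)), but Z strictly decreases along every unbounded feasible direction, so there is no improving ray and the maximum is attained at a vertex.

u = 1013/26, v = 361/26, maximum Z = -3901/26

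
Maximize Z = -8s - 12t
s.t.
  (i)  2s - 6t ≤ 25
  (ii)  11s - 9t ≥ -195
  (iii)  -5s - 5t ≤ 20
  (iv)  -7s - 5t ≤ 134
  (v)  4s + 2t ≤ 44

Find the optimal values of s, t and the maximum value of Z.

s = 1/8, t = -33/8, maximum Z = 97/2

Vertices and Z = -8s - 12t:
  (1/8, -33/8) → Z = 97/2
  (157/14, -3/7) → Z = -592/7
  (-231/20, 151/20) → Z = 9/5
  (3/29, 632/29) → Z = -7608/29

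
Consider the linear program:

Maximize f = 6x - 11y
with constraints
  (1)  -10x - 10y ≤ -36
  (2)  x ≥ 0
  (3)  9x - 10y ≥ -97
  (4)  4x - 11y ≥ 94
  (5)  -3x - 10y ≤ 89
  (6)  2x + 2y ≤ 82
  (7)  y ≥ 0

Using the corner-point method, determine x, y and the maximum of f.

Vertices and f = 6x - 11y:
  (109/3, 14/3) → f = 500/3
  (47/2, 0) → f = 141
  (41, 0) → f = 246

The binding constraints are 2x + 2y = 82 and y = 0.
Solving simultaneously gives x = 41, y = 0.

x = 41, y = 0, maximum f = 246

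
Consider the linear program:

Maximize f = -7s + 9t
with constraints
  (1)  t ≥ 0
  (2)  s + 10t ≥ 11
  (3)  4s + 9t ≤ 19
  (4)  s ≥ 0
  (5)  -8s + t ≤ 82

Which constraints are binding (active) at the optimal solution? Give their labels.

(3) and (4)

Corner points and f = -7s + 9t:
  (91/31, 25/31) → f = -412/31
  (0, 11/10) → f = 99/10
  (0, 19/9) → f = 19

The maximum is at (0, 19/9). Substituting into each constraint, equality holds for (3) and (4); the remaining constraints have slack.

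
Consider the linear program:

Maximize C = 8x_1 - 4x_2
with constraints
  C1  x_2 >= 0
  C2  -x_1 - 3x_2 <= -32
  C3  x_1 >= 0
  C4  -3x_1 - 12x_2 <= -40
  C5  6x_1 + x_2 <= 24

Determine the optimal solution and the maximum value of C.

Vertices and C = 8x_1 - 4x_2:
  (0, 32/3) → C = -128/3
  (40/17, 168/17) → C = -352/17
  (0, 24) → C = -96

The binding constraints are -x_1 - 3x_2 = -32 and 6x_1 + x_2 = 24.
Solving simultaneously gives x_1 = 40/17, x_2 = 168/17.

x_1 = 40/17, x_2 = 168/17, maximum C = -352/17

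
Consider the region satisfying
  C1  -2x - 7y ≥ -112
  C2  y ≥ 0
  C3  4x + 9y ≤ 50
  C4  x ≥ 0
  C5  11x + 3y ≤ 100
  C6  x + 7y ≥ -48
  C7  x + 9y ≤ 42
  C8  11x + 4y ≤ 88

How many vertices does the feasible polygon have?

Of the 28 pairwise boundary intersections, those satisfying every inequality are:
  (0, 0)
  (8, 0)
  (8/3, 118/27)
  (592/83, 198/83)
  (0, 14/3)

5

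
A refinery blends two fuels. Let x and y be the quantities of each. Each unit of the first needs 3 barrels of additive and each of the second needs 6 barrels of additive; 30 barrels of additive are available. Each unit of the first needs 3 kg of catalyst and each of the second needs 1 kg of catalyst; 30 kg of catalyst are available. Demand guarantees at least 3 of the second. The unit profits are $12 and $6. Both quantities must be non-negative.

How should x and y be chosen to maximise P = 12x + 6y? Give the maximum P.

x = 4, y = 3, maximum P = 66

Feasible corners and P = 12x + 6y:
  (0, 5) → P = 30
  (0, 3) → P = 18
  (4, 3) → P = 66

At the optimal vertex, 3x + 6y = 30 and y = 3.
Solving simultaneously gives x = 4, y = 3.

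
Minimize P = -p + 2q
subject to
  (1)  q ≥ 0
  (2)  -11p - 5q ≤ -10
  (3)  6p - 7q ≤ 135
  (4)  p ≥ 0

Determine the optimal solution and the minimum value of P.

Feasible corners and P = -p + 2q:
  (10/11, 0) → P = -10/11
  (45/2, 0) → P = -45/2
  (0, 2) → P = 4
The feasible region is unbounded (it extends along (0, 1), (7, 6)), but P strictly increases along every unbounded feasible direction, so there is no improving ray and the minimum is attained at a vertex.

The binding constraints are q = 0 and 6p - 7q = 135.
Solving simultaneously gives p = 45/2, q = 0.

p = 45/2, q = 0, minimum P = -45/2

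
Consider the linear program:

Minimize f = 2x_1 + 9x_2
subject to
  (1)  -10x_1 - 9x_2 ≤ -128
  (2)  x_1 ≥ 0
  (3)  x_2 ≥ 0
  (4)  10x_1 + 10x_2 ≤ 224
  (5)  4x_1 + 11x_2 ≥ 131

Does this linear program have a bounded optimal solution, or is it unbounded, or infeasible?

bounded optimum

Feasible corners and f = 2x_1 + 9x_2:
  (0, 128/9) → f = 128
  (229/74, 399/37) → f = 3820/37
  (0, 112/5) → f = 1008/5
  (577/35, 207/35) → f = 431/5
The feasible region has finitely many vertices and no improving ray; the minimum is 431/5 at (577/35, 207/35).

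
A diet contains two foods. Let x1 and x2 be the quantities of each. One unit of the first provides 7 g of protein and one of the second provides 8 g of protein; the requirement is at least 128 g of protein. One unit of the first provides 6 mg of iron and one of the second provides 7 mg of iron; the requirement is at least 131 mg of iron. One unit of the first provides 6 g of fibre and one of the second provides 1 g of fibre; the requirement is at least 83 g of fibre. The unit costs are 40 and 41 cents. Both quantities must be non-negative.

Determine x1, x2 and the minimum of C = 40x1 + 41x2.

x1 = 25/2, x2 = 8, minimum C = 828

Feasible corners and C = 40x1 + 41x2:
  (0, 83) → C = 3403
  (131/6, 0) → C = 2620/3
  (25/2, 8) → C = 828
The feasible region is unbounded (it extends along (0, 1), (1, 0)), but C strictly increases along every unbounded feasible direction, so there is no improving ray and the minimum is attained at a vertex.

At the optimal vertex, 6x1 + 7x2 = 131 and 6x1 + x2 = 83.
Solving simultaneously gives x1 = 25/2, x2 = 8.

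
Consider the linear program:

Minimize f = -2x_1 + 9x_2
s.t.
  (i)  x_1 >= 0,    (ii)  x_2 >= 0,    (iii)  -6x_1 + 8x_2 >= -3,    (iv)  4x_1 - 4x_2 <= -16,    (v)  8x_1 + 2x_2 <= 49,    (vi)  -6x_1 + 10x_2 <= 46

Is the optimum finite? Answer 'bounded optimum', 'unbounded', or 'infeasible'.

Extreme points and f = -2x_1 + 9x_2:
  (0, 4) → f = 36
  (0, 23/5) → f = 207/5
  (3/2, 11/2) → f = 93/2
The feasible region has finitely many vertices and no improving ray; the minimum is 36 at (0, 4).

bounded optimum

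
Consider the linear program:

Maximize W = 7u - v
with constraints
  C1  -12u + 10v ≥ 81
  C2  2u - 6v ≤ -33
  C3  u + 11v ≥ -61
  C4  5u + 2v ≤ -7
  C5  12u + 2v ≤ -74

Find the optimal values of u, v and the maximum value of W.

Vertices and W = 7u - v:
  (-729/28, -89/28) → W = -2507/14
  (-255/38, 62/19) → W = -1909/38
  (-67/7, 143/7) → W = -612/7
The feasible region is unbounded (it extends along (-11, 1), (-2, 5)), but W strictly decreases along every unbounded feasible direction, so there is no improving ray and the maximum is attained at a vertex.

u = -255/38, v = 62/19, maximum W = -1909/38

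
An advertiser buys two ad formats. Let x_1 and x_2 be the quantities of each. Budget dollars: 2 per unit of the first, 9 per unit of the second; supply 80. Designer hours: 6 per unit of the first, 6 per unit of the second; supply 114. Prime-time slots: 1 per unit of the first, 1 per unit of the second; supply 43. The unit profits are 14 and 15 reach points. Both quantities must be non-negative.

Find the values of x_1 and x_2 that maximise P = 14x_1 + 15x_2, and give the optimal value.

x_1 = 13, x_2 = 6, maximum P = 272

The binding constraints are 2x_1 + 9x_2 = 80 and 6x_1 + 6x_2 = 114.
Solving simultaneously gives x_1 = 13, x_2 = 6.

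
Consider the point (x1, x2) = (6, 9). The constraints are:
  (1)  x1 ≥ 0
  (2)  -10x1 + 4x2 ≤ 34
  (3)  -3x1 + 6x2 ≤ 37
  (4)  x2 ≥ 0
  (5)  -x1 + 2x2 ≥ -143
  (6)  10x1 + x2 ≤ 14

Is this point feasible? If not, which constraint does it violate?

not feasible — violates (6)

Constraint (6): 10x1 + x2 = 69, which is not ≤ 14. All other constraints are satisfied.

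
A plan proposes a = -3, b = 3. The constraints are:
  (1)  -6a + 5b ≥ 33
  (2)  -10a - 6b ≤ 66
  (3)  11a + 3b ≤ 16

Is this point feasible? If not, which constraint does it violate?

(1): 33 ≥ 33 ✓
(2): 12 ≤ 66 ✓
(3): -24 ≤ 16 ✓

feasible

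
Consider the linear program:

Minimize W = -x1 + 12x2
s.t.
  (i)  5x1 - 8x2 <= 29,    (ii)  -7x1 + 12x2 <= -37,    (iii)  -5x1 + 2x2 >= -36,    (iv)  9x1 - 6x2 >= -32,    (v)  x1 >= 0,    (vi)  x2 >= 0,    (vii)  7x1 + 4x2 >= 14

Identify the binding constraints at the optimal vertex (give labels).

Feasible corners and W = -x1 + 12x2:
  (23/3, 7/6) → W = 19/3
  (29/5, 0) → W = -29/5
  (179/23, 67/46) → W = 223/23
  (37/7, 0) → W = -37/7

The minimum is at (29/5, 0). Substituting into each constraint, equality holds for (i) and (vi); the remaining constraints have slack.

(i) and (vi)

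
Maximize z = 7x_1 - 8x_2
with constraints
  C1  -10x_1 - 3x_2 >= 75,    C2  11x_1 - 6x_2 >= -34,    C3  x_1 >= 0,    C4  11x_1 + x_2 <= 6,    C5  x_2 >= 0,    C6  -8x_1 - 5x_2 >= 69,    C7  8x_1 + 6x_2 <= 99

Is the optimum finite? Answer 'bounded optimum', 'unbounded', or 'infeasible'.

The boundaries -10x_1 - 3x_2 = 75 and x_1 = 0 meet at (0, -25), but that point violates x_2 ≥ 0. Every candidate vertex is excluded by some other constraint, so the feasible region is empty.

infeasible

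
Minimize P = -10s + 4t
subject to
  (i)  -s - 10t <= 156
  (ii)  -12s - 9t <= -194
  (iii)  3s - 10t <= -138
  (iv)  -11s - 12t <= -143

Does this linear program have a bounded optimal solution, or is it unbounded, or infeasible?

unbounded

From the feasible point (698/147, 746/49), moving in the direction (10, 3) keeps every constraint satisfied while P decreases without bound.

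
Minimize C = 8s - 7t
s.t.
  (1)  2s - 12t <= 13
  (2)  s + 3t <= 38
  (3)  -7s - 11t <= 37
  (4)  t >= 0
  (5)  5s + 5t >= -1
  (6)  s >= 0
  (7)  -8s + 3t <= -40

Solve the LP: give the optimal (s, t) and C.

s = 26/3, t = 88/9, minimum C = 8/9

Vertices and C = 8s - 7t:
  (55/2, 7/2) → C = 391/2
  (13/2, 0) → C = 52
  (26/3, 88/9) → C = 8/9
  (5, 0) → C = 40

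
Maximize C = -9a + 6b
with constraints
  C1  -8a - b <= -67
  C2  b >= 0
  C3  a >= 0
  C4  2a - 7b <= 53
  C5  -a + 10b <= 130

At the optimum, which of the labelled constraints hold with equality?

Feasible corners and C = -9a + 6b:
  (67/8, 0) → C = -603/8
  (20/3, 41/3) → C = 22
  (53/2, 0) → C = -477/2
  (1440/13, 313/13) → C = -11082/13

The maximum is at (20/3, 41/3). Substituting into each constraint, equality holds for C1 and C5; the remaining constraints have slack.

C1 and C5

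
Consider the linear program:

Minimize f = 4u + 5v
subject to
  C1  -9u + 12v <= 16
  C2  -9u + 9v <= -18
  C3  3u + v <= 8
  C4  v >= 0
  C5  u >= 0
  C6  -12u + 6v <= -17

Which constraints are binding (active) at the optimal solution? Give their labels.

C2 and C4

Corner points and f = 4u + 5v:
  (5/2, 1/2) → f = 25/2
  (2, 0) → f = 8
  (8/3, 0) → f = 32/3

The minimum is at (2, 0). Substituting into each constraint, equality holds for C2 and C4; the remaining constraints have slack.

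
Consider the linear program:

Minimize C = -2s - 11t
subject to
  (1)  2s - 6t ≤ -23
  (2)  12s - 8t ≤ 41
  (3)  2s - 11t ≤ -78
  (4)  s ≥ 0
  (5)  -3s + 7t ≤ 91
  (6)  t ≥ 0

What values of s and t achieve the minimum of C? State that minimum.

Vertices and C = -2s - 11t:
  (1075/116, 509/58) → C = -3337/29
  (203/12, 81/4) → C = -3079/12
  (0, 78/11) → C = -78
  (0, 13) → C = -143

At the optimal vertex, 12s - 8t = 41 and -3s + 7t = 91.
Solving simultaneously gives s = 203/12, t = 81/4.

s = 203/12, t = 81/4, minimum C = -3079/12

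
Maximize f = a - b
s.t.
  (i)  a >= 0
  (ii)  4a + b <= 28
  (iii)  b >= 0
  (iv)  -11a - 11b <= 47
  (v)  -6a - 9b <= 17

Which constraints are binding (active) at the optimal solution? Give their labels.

(ii) and (iii)

Corner points and f = a - b:
  (0, 28) → f = -28
  (0, 0) → f = 0
  (7, 0) → f = 7

The maximum is at (7, 0). Substituting into each constraint, equality holds for (ii) and (iii); the remaining constraints have slack.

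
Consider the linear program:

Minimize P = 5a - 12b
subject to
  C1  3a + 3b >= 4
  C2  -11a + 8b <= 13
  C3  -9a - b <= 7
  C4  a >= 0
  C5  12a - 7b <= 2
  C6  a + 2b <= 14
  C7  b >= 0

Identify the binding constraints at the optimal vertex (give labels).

Vertices and P = 5a - 12b:
  (0, 4/3) → P = -16
  (34/57, 14/19) → P = -334/57
  (0, 13/8) → P = -39/2
  (43/15, 167/30) → P = -787/15
  (102/31, 166/31) → P = -1482/31

The minimum is at (43/15, 167/30). Substituting into each constraint, equality holds for C2 and C6; the remaining constraints have slack.

C2 and C6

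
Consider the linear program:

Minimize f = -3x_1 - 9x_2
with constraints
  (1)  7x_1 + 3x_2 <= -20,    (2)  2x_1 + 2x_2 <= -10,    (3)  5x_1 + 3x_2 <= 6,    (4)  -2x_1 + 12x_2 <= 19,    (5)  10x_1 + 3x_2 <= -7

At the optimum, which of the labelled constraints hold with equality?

Vertices and f = -3x_1 - 9x_2:
  (-5/4, -15/4) → f = 75/2
  (13/3, -151/9) → f = 138
  (-79/14, 9/14) → f = 78/7
The feasible region is unbounded (it extends along (3, -10), (-6, -1)), but f strictly increases along every unbounded feasible direction, so there is no improving ray and the minimum is attained at a vertex.

The minimum is at (-79/14, 9/14). Substituting into each constraint, equality holds for (2) and (4); the remaining constraints have slack.

(2) and (4)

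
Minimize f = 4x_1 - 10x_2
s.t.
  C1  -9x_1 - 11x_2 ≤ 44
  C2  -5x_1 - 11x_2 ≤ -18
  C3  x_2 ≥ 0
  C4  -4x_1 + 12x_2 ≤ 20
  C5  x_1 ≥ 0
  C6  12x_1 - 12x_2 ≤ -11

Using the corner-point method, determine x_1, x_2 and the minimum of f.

x_1 = 0, x_2 = 5/3, minimum f = -50/3

Vertices and f = 4x_1 - 10x_2:
  (0, 18/11) → f = -180/11
  (95/192, 271/192) → f = -1165/96
  (0, 5/3) → f = -50/3
  (9/8, 49/24) → f = -191/12

The optimum lies where -4x_1 + 12x_2 = 20 and x_1 = 0.
Solving simultaneously gives x_1 = 0, x_2 = 5/3.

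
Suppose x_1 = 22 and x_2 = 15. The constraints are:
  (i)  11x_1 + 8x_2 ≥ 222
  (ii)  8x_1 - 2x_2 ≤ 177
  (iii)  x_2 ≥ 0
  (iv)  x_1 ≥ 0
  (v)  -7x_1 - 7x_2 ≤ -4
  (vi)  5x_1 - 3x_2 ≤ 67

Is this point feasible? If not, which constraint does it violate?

feasible

(i): 362 ≥ 222 ✓
(ii): 146 ≤ 177 ✓
(iii): 15 ≥ 0 ✓
(iv): 22 ≥ 0 ✓
(v): -259 ≤ -4 ✓
(vi): 65 ≤ 67 ✓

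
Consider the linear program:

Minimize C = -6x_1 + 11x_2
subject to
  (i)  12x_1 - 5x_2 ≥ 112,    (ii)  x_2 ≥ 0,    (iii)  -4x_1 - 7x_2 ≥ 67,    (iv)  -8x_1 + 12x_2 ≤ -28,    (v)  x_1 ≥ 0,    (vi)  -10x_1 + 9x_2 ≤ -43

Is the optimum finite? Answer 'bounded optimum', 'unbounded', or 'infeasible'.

infeasible

The boundaries 12x_1 - 5x_2 = 112 and x_2 = 0 meet at (28/3, 0), but that point violates -4x_1 - 7x_2 ≥ 67. Every candidate vertex is excluded by some other constraint, so the feasible region is empty.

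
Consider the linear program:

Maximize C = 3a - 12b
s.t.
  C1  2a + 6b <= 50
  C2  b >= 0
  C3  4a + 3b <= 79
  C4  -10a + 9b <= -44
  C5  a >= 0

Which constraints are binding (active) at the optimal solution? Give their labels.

Vertices and C = 3a - 12b:
  (18, 7/3) → C = 26
  (119/13, 206/39) → C = -467/13
  (79/4, 0) → C = 237/4
  (22/5, 0) → C = 66/5

The maximum is at (79/4, 0). Substituting into each constraint, equality holds for C2 and C3; the remaining constraints have slack.

C2 and C3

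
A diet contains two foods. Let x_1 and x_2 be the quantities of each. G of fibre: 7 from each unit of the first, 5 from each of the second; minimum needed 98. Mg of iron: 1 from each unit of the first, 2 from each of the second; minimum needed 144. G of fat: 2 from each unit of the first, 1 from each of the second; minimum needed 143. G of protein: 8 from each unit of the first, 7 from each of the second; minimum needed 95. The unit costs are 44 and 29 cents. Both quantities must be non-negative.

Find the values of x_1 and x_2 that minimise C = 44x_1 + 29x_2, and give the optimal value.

x_1 = 142/3, x_2 = 145/3, minimum C = 10453/3

Extreme points and C = 44x_1 + 29x_2:
  (0, 143) → C = 4147
  (144, 0) → C = 6336
  (142/3, 145/3) → C = 10453/3
The feasible region is unbounded (it extends along (0, 1), (1, 0)), but C strictly increases along every unbounded feasible direction, so there is no improving ray and the minimum is attained at a vertex.

At the optimal vertex, x_1 + 2x_2 = 144 and 2x_1 + x_2 = 143.
Solving simultaneously gives x_1 = 142/3, x_2 = 145/3.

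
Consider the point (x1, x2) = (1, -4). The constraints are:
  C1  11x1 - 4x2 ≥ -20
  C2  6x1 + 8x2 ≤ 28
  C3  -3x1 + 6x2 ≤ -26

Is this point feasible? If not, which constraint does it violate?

feasible

C1: 27 ≥ -20 ✓
C2: -26 ≤ 28 ✓
C3: -27 ≤ -26 ✓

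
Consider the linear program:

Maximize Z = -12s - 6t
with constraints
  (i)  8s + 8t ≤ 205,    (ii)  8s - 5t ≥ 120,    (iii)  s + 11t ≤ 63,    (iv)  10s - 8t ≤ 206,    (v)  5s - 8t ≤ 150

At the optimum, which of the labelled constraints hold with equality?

(ii) and (v)

Vertices and Z = -12s - 6t:
  (1751/80, 299/80) → Z = -11403/40
  (137/6, 67/24) → Z = -1163/4
  (545/31, 128/31) → Z = -7308/31
  (70/13, -200/13) → Z = 360/13
  (56/5, -47/4) → Z = -639/10

The maximum is at (70/13, -200/13). Substituting into each constraint, equality holds for (ii) and (v); the remaining constraints have slack.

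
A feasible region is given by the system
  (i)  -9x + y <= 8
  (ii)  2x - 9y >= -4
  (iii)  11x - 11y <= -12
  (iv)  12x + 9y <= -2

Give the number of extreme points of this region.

3

Intersecting each pair of boundary lines and keeping only the points that satisfy every inequality leaves:
  (-68/79, 20/79)
  (-19/22, 5/22)
  (-64/77, 20/77)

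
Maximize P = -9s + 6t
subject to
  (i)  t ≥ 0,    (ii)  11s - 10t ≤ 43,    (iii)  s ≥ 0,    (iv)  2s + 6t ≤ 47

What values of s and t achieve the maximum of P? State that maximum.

The binding constraints are s = 0 and 2s + 6t = 47.
Solving simultaneously gives s = 0, t = 47/6.

s = 0, t = 47/6, maximum P = 47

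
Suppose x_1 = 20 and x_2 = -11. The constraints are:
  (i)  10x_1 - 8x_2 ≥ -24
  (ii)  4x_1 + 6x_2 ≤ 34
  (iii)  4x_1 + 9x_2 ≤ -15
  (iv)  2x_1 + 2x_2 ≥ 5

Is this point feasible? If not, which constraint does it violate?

feasible

(i): 288 ≥ -24 ✓
(ii): 14 ≤ 34 ✓
(iii): -19 ≤ -15 ✓
(iv): 18 ≥ 5 ✓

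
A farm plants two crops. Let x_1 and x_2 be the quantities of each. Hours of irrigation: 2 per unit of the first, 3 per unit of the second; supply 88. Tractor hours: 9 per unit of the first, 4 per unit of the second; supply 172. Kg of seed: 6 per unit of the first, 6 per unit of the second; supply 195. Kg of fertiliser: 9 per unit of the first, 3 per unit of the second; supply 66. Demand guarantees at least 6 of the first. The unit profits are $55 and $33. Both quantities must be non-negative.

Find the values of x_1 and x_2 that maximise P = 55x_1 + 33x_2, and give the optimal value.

x_1 = 6, x_2 = 4, maximum P = 462

Feasible corners and P = 55x_1 + 33x_2:
  (22/3, 0) → P = 1210/3
  (6, 0) → P = 330
  (6, 4) → P = 462

At the optimal vertex, 9x_1 + 3x_2 = 66 and x_1 = 6.
Solving simultaneously gives x_1 = 6, x_2 = 4.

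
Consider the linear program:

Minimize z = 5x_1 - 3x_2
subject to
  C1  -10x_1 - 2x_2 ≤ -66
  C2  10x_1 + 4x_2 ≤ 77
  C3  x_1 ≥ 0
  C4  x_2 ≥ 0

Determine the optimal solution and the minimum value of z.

x_1 = 11/2, x_2 = 11/2, minimum z = 11

Extreme points and z = 5x_1 - 3x_2:
  (11/2, 11/2) → z = 11
  (33/5, 0) → z = 33
  (77/10, 0) → z = 77/2

The optimum lies where -10x_1 - 2x_2 = -66 and 10x_1 + 4x_2 = 77.
Solving simultaneously gives x_1 = 11/2, x_2 = 11/2.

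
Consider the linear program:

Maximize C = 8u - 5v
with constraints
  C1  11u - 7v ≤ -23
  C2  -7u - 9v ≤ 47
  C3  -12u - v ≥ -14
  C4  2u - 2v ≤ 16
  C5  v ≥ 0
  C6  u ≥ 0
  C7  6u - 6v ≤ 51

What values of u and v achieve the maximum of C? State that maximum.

u = 15/19, v = 86/19, maximum C = -310/19

Feasible corners and C = 8u - 5v:
  (15/19, 86/19) → C = -310/19
  (0, 23/7) → C = -115/7
  (0, 14) → C = -70

At the optimal vertex, 11u - 7v = -23 and -12u - v = -14.
Solving simultaneously gives u = 15/19, v = 86/19.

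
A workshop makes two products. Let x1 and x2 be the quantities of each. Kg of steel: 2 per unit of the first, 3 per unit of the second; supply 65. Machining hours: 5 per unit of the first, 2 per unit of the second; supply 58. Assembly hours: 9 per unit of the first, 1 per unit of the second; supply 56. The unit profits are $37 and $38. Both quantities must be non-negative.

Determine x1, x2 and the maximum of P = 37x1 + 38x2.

Vertices and P = 37x1 + 38x2:
  (0, 0) → P = 0
  (0, 65/3) → P = 2470/3
  (56/9, 0) → P = 2072/9
  (4, 19) → P = 870
  (54/13, 242/13) → P = 11194/13

The binding constraints are 2x1 + 3x2 = 65 and 5x1 + 2x2 = 58.
Solving simultaneously gives x1 = 4, x2 = 19.

x1 = 4, x2 = 19, maximum P = 870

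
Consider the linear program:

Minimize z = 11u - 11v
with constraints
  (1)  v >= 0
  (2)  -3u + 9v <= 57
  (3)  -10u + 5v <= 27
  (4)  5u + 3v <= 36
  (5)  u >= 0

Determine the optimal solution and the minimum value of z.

Corner points and z = 11u - 11v:
  (36/5, 0) → z = 396/5
  (0, 0) → z = 0
  (14/25, 163/25) → z = -1639/25
  (17/6, 131/18) → z = -440/9
  (0, 27/5) → z = -297/5

u = 14/25, v = 163/25, minimum z = -1639/25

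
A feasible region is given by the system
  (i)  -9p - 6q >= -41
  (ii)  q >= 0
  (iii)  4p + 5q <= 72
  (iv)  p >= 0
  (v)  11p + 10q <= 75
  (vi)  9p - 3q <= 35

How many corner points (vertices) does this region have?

4

Pairwise boundary intersections that survive every other constraint:
  (0, 41/6)
  (37/9, 2/3)
  (0, 0)
  (35/9, 0)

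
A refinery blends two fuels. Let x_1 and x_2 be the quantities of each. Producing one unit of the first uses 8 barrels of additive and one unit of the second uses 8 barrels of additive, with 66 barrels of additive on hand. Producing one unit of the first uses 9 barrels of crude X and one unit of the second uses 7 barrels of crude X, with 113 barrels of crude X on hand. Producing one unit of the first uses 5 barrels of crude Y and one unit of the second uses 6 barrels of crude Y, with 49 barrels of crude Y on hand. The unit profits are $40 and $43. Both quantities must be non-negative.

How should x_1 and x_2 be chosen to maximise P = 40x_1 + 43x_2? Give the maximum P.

x_1 = 1/2, x_2 = 31/4, maximum P = 1413/4

Vertices and P = 40x_1 + 43x_2:
  (0, 0) → P = 0
  (0, 49/6) → P = 2107/6
  (33/4, 0) → P = 330
  (1/2, 31/4) → P = 1413/4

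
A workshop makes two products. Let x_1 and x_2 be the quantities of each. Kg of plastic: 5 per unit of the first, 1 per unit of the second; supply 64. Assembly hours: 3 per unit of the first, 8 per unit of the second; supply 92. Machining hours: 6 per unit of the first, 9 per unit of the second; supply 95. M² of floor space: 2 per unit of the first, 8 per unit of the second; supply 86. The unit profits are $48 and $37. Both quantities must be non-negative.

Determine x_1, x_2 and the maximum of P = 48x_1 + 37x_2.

Feasible corners and P = 48x_1 + 37x_2:
  (0, 0) → P = 0
  (0, 95/9) → P = 3515/9
  (64/5, 0) → P = 3072/5
  (37/3, 7/3) → P = 2035/3

x_1 = 37/3, x_2 = 7/3, maximum P = 2035/3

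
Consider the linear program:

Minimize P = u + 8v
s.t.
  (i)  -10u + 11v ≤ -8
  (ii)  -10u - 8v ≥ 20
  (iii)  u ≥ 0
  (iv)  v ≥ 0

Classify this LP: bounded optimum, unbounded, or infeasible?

The boundaries -10u + 11v = -8 and v = 0 meet at (4/5, 0), but that point violates -10u - 8v ≥ 20. Every candidate vertex is excluded by some other constraint, so the feasible region is empty.

infeasible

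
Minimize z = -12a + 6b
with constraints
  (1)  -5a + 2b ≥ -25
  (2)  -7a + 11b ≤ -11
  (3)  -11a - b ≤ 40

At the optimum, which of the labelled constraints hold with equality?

(1) and (3)

Vertices and z = -12a + 6b:
  (253/41, 120/41) → z = -2316/41
  (-55/27, -475/27) → z = -730/9
  (-429/128, -401/128) → z = 1371/64

The minimum is at (-55/27, -475/27). Substituting into each constraint, equality holds for (1) and (3); the remaining constraints have slack.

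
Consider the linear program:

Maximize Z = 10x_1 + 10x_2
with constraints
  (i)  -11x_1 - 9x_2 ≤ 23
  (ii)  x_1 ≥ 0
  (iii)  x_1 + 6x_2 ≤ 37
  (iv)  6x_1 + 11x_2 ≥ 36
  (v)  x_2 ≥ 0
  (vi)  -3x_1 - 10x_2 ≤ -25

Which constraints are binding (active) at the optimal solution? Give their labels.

Corner points and Z = 10x_1 + 10x_2:
  (0, 37/6) → Z = 185/3
  (0, 36/11) → Z = 360/11
  (37, 0) → Z = 370
  (85/27, 14/9) → Z = 1270/27
  (25/3, 0) → Z = 250/3

The maximum is at (37, 0). Substituting into each constraint, equality holds for (iii) and (v); the remaining constraints have slack.

(iii) and (v)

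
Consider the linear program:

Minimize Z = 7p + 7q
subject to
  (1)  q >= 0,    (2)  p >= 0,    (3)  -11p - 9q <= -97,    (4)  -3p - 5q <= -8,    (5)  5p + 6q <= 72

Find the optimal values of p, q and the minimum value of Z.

p = 97/11, q = 0, minimum Z = 679/11

Corner points and Z = 7p + 7q:
  (97/11, 0) → Z = 679/11
  (72/5, 0) → Z = 504/5
  (0, 97/9) → Z = 679/9
  (0, 12) → Z = 84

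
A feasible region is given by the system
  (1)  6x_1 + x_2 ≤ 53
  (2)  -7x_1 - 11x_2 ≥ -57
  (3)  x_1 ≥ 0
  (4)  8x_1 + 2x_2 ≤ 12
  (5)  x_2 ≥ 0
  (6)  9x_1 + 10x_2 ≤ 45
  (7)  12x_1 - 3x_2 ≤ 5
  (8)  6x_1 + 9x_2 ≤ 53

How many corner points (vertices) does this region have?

Pairwise boundary intersections that survive every other constraint:
  (0, 0)
  (0, 9/2)
  (15/31, 126/31)
  (23/24, 13/6)
  (5/12, 0)

5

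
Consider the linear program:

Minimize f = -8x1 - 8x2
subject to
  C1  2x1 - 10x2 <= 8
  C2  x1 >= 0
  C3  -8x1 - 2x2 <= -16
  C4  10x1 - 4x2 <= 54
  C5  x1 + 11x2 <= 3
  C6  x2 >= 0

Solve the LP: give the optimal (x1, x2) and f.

x1 = 3, x2 = 0, minimum f = -24

Vertices and f = -8x1 - 8x2:
  (85/43, 4/43) → f = -712/43
  (2, 0) → f = -16
  (3, 0) → f = -24

At the optimal vertex, x1 + 11x2 = 3 and x2 = 0.
Solving simultaneously gives x1 = 3, x2 = 0.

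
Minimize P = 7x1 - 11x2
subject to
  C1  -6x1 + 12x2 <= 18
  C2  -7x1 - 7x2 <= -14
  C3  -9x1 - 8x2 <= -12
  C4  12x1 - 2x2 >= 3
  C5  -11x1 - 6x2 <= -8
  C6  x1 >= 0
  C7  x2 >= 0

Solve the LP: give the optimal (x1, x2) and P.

x1 = 6/11, x2 = 39/22, minimum P = -345/22

Extreme points and P = 7x1 - 11x2:
  (6/11, 39/22) → P = -345/22
  (1/2, 3/2) → P = -13
  (2, 0) → P = 14
The feasible region is unbounded (it extends along (2, 1), (1, 0)), but P strictly increases along every unbounded feasible direction, so there is no improving ray and the minimum is attained at a vertex.

The binding constraints are -6x1 + 12x2 = 18 and 12x1 - 2x2 = 3.
Solving simultaneously gives x1 = 6/11, x2 = 39/22.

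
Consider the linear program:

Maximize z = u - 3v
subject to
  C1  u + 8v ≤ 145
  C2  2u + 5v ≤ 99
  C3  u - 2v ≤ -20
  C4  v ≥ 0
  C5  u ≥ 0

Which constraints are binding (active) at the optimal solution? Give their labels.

Vertices and z = u - 3v:
  (67/11, 191/11) → z = -46
  (0, 145/8) → z = -435/8
  (98/9, 139/9) → z = -319/9
  (0, 10) → z = -30

The maximum is at (0, 10). Substituting into each constraint, equality holds for C3 and C5; the remaining constraints have slack.

C3 and C5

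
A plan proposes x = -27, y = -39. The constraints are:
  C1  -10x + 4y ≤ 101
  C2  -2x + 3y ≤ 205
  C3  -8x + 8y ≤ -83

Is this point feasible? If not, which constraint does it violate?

not feasible — violates C1

Constraint C1: -10x + 4y = 114, which is not ≤ 101. All other constraints are satisfied.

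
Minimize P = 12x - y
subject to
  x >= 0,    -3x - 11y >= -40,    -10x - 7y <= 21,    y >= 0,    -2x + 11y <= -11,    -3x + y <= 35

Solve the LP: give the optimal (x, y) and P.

Extreme points and P = 12x - y:
  (40/3, 0) → P = 160
  (51/5, 47/55) → P = 1337/11
  (11/2, 0) → P = 66

x = 11/2, y = 0, minimum P = 66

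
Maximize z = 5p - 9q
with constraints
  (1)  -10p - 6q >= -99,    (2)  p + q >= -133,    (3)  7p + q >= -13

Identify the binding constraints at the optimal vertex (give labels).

Extreme points and z = 5p - 9q:
  (897/4, -1429/4) → z = 8673/2
  (-177/32, 823/32) → z = -2073/8
  (20, -153) → z = 1477

The maximum is at (897/4, -1429/4). Substituting into each constraint, equality holds for (1) and (2); the remaining constraints have slack.

(1) and (2)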